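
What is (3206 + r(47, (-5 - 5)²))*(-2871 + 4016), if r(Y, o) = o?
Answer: 3785370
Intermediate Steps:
(3206 + r(47, (-5 - 5)²))*(-2871 + 4016) = (3206 + (-5 - 5)²)*(-2871 + 4016) = (3206 + (-10)²)*1145 = (3206 + 100)*1145 = 3306*1145 = 3785370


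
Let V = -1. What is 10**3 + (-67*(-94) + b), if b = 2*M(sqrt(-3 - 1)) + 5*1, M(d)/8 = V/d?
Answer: 7303 + 8*I ≈ 7303.0 + 8.0*I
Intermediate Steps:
M(d) = -8/d (M(d) = 8*(-1/d) = -8/d)
b = 5 + 8*I (b = 2*(-8/sqrt(-3 - 1)) + 5*1 = 2*(-8*(-I/2)) + 5 = 2*(-(-4)*I) + 5 = 2*(4*I) + 5 = 8*I + 5 = 5 + 8*I ≈ 5.0 + 8.0*I)
10**3 + (-67*(-94) + b) = 10**3 + (-67*(-94) + (5 + 8*I)) = 1000 + (6298 + (5 + 8*I)) = 1000 + (6303 + 8*I) = 7303 + 8*I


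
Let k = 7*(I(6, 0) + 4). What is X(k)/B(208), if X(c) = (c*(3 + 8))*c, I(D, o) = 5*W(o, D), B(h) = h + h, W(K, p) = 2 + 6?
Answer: 65219/26 ≈ 2508.4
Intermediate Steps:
W(K, p) = 8
B(h) = 2*h
I(D, o) = 40 (I(D, o) = 5*8 = 40)
k = 308 (k = 7*(40 + 4) = 7*44 = 308)
X(c) = 11*c² (X(c) = (c*11)*c = (11*c)*c = 11*c²)
X(k)/B(208) = (11*308²)/((2*208)) = (11*94864)/416 = 1043504*(1/416) = 65219/26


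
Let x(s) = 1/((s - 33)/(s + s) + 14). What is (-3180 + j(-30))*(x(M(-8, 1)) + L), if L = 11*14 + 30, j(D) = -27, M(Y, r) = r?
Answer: -1176969/2 ≈ -5.8848e+5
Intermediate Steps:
x(s) = 1/(14 + (-33 + s)/(2*s)) (x(s) = 1/((-33 + s)/((2*s)) + 14) = 1/((-33 + s)*(1/(2*s)) + 14) = 1/((-33 + s)/(2*s) + 14) = 1/(14 + (-33 + s)/(2*s)))
L = 184 (L = 154 + 30 = 184)
(-3180 + j(-30))*(x(M(-8, 1)) + L) = (-3180 - 27)*(2*1/(-33 + 29*1) + 184) = -3207*(2*1/(-33 + 29) + 184) = -3207*(2*1/(-4) + 184) = -3207*(2*1*(-¼) + 184) = -3207*(-½ + 184) = -3207*367/2 = -1176969/2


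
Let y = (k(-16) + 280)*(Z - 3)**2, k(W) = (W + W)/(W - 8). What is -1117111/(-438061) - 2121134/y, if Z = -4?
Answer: -1370679500503/9058225358 ≈ -151.32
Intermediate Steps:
k(W) = 2*W/(-8 + W) (k(W) = (2*W)/(-8 + W) = 2*W/(-8 + W))
y = 41356/3 (y = (2*(-16)/(-8 - 16) + 280)*(-4 - 3)**2 = (2*(-16)/(-24) + 280)*(-7)**2 = (2*(-16)*(-1/24) + 280)*49 = (4/3 + 280)*49 = (844/3)*49 = 41356/3 ≈ 13785.)
-1117111/(-438061) - 2121134/y = -1117111/(-438061) - 2121134/41356/3 = -1117111*(-1/438061) - 2121134*3/41356 = 1117111/438061 - 3181701/20678 = -1370679500503/9058225358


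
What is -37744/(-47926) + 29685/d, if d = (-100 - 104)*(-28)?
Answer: 273046173/45625552 ≈ 5.9845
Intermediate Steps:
d = 5712 (d = -204*(-28) = 5712)
-37744/(-47926) + 29685/d = -37744/(-47926) + 29685/5712 = -37744*(-1/47926) + 29685*(1/5712) = 18872/23963 + 9895/1904 = 273046173/45625552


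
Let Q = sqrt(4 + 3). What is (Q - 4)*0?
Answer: 0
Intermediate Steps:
Q = sqrt(7) ≈ 2.6458
(Q - 4)*0 = (sqrt(7) - 4)*0 = (-4 + sqrt(7))*0 = 0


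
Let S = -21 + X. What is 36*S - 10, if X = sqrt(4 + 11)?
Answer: -766 + 36*sqrt(15) ≈ -626.57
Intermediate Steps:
X = sqrt(15) ≈ 3.8730
S = -21 + sqrt(15) ≈ -17.127
36*S - 10 = 36*(-21 + sqrt(15)) - 10 = (-756 + 36*sqrt(15)) - 10 = -766 + 36*sqrt(15)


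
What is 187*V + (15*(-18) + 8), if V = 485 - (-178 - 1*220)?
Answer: 164859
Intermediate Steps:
V = 883 (V = 485 - (-178 - 220) = 485 - 1*(-398) = 485 + 398 = 883)
187*V + (15*(-18) + 8) = 187*883 + (15*(-18) + 8) = 165121 + (-270 + 8) = 165121 - 262 = 164859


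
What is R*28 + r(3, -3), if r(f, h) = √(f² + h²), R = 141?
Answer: 3948 + 3*√2 ≈ 3952.2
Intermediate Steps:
R*28 + r(3, -3) = 141*28 + √(3² + (-3)²) = 3948 + √(9 + 9) = 3948 + √18 = 3948 + 3*√2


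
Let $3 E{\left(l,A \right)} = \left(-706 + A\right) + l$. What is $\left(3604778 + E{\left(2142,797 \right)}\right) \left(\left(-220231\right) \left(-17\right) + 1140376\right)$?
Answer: $17610463549267$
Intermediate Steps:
$E{\left(l,A \right)} = - \frac{706}{3} + \frac{A}{3} + \frac{l}{3}$ ($E{\left(l,A \right)} = \frac{\left(-706 + A\right) + l}{3} = \frac{-706 + A + l}{3} = - \frac{706}{3} + \frac{A}{3} + \frac{l}{3}$)
$\left(3604778 + E{\left(2142,797 \right)}\right) \left(\left(-220231\right) \left(-17\right) + 1140376\right) = \left(3604778 + \left(- \frac{706}{3} + \frac{1}{3} \cdot 797 + \frac{1}{3} \cdot 2142\right)\right) \left(\left(-220231\right) \left(-17\right) + 1140376\right) = \left(3604778 + \left(- \frac{706}{3} + \frac{797}{3} + 714\right)\right) \left(3743927 + 1140376\right) = \left(3604778 + \frac{2233}{3}\right) 4884303 = \frac{10816567}{3} \cdot 4884303 = 17610463549267$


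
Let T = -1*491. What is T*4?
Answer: -1964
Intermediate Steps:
T = -491
T*4 = -491*4 = -1964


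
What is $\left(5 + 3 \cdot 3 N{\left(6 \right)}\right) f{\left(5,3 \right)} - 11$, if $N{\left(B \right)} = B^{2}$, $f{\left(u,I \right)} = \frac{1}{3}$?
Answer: $\frac{296}{3} \approx 98.667$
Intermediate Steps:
$f{\left(u,I \right)} = \frac{1}{3}$
$\left(5 + 3 \cdot 3 N{\left(6 \right)}\right) f{\left(5,3 \right)} - 11 = \left(5 + 3 \cdot 3 \cdot 6^{2}\right) \frac{1}{3} - 11 = \left(5 + 9 \cdot 36\right) \frac{1}{3} - 11 = \left(5 + 324\right) \frac{1}{3} - 11 = 329 \cdot \frac{1}{3} - 11 = \frac{329}{3} - 11 = \frac{296}{3}$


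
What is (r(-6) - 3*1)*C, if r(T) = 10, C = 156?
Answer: 1092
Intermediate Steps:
(r(-6) - 3*1)*C = (10 - 3*1)*156 = (10 - 3)*156 = 7*156 = 1092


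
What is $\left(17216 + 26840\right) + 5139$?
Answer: $49195$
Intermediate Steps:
$\left(17216 + 26840\right) + 5139 = 44056 + 5139 = 49195$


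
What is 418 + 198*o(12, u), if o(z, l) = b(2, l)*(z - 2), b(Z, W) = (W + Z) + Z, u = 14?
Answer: 36058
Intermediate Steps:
b(Z, W) = W + 2*Z
o(z, l) = (-2 + z)*(4 + l) (o(z, l) = (l + 2*2)*(z - 2) = (l + 4)*(-2 + z) = (4 + l)*(-2 + z) = (-2 + z)*(4 + l))
418 + 198*o(12, u) = 418 + 198*((-2 + 12)*(4 + 14)) = 418 + 198*(10*18) = 418 + 198*180 = 418 + 35640 = 36058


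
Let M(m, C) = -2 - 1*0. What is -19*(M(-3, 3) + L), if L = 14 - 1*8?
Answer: -76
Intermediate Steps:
M(m, C) = -2 (M(m, C) = -2 + 0 = -2)
L = 6 (L = 14 - 8 = 6)
-19*(M(-3, 3) + L) = -19*(-2 + 6) = -19*4 = -76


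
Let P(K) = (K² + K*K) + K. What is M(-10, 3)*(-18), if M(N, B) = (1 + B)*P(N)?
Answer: -13680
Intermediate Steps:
P(K) = K + 2*K² (P(K) = (K² + K²) + K = 2*K² + K = K + 2*K²)
M(N, B) = N*(1 + B)*(1 + 2*N) (M(N, B) = (1 + B)*(N*(1 + 2*N)) = N*(1 + B)*(1 + 2*N))
M(-10, 3)*(-18) = -10*(1 + 3)*(1 + 2*(-10))*(-18) = -10*4*(1 - 20)*(-18) = -10*4*(-19)*(-18) = 760*(-18) = -13680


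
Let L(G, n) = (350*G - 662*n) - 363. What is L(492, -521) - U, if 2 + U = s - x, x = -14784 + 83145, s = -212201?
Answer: 797303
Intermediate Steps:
L(G, n) = -363 - 662*n + 350*G (L(G, n) = (-662*n + 350*G) - 363 = -363 - 662*n + 350*G)
x = 68361
U = -280564 (U = -2 + (-212201 - 1*68361) = -2 + (-212201 - 68361) = -2 - 280562 = -280564)
L(492, -521) - U = (-363 - 662*(-521) + 350*492) - 1*(-280564) = (-363 + 344902 + 172200) + 280564 = 516739 + 280564 = 797303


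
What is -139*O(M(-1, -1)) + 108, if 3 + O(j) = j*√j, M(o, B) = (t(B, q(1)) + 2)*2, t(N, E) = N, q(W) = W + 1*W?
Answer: 525 - 278*√2 ≈ 131.85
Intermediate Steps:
q(W) = 2*W (q(W) = W + W = 2*W)
M(o, B) = 4 + 2*B (M(o, B) = (B + 2)*2 = (2 + B)*2 = 4 + 2*B)
O(j) = -3 + j^(3/2) (O(j) = -3 + j*√j = -3 + j^(3/2))
-139*O(M(-1, -1)) + 108 = -139*(-3 + (4 + 2*(-1))^(3/2)) + 108 = -139*(-3 + (4 - 2)^(3/2)) + 108 = -139*(-3 + 2^(3/2)) + 108 = -139*(-3 + 2*√2) + 108 = (417 - 278*√2) + 108 = 525 - 278*√2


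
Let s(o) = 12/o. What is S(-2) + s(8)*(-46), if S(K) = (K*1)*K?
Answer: -65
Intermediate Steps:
S(K) = K² (S(K) = K*K = K²)
S(-2) + s(8)*(-46) = (-2)² + (12/8)*(-46) = 4 + (12*(⅛))*(-46) = 4 + (3/2)*(-46) = 4 - 69 = -65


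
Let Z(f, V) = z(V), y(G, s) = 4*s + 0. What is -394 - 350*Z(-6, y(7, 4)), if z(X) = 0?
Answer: -394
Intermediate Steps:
y(G, s) = 4*s
Z(f, V) = 0
-394 - 350*Z(-6, y(7, 4)) = -394 - 350*0 = -394 + 0 = -394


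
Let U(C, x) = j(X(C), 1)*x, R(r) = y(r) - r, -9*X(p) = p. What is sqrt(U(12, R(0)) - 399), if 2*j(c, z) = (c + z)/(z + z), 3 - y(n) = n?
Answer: I*sqrt(1597)/2 ≈ 19.981*I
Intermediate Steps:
y(n) = 3 - n
X(p) = -p/9
j(c, z) = (c + z)/(4*z) (j(c, z) = ((c + z)/(z + z))/2 = ((c + z)/((2*z)))/2 = ((c + z)*(1/(2*z)))/2 = ((c + z)/(2*z))/2 = (c + z)/(4*z))
R(r) = 3 - 2*r (R(r) = (3 - r) - r = 3 - 2*r)
U(C, x) = x*(1/4 - C/36) (U(C, x) = ((1/4)*(-C/9 + 1)/1)*x = ((1/4)*1*(1 - C/9))*x = (1/4 - C/36)*x = x*(1/4 - C/36))
sqrt(U(12, R(0)) - 399) = sqrt((3 - 2*0)*(9 - 1*12)/36 - 399) = sqrt((3 + 0)*(9 - 12)/36 - 399) = sqrt((1/36)*3*(-3) - 399) = sqrt(-1/4 - 399) = sqrt(-1597/4) = I*sqrt(1597)/2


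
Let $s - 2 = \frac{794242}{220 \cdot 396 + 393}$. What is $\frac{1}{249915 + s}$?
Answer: $\frac{87513}{21871780663} \approx 4.0012 \cdot 10^{-6}$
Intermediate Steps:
$s = \frac{969268}{87513}$ ($s = 2 + \frac{794242}{220 \cdot 396 + 393} = 2 + \frac{794242}{87120 + 393} = 2 + \frac{794242}{87513} = \frac{969268}{87513} \approx 11.076$)
$\frac{1}{249915 + s} = \frac{1}{249915 + \frac{969268}{87513}} = \frac{1}{\frac{21871780663}{87513}} = \frac{87513}{21871780663}$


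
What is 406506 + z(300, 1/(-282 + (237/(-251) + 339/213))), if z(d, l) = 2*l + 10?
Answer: 1019132748567/2506993 ≈ 4.0652e+5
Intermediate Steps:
z(d, l) = 10 + 2*l
406506 + z(300, 1/(-282 + (237/(-251) + 339/213))) = 406506 + (10 + 2/(-282 + (237/(-251) + 339/213))) = 406506 + (10 + 2/(-282 + (237*(-1/251) + 339*(1/213)))) = 406506 + (10 + 2/(-282 + (-237/251 + 113/71))) = 406506 + (10 + 2/(-282 + 11536/17821)) = 406506 + (10 + 2/(-5013986/17821)) = 406506 + (10 + 2*(-17821/5013986)) = 406506 + (10 - 17821/2506993) = 406506 + 25052109/2506993 = 1019132748567/2506993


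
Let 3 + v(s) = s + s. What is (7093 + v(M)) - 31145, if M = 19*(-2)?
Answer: -24131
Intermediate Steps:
M = -38
v(s) = -3 + 2*s (v(s) = -3 + (s + s) = -3 + 2*s)
(7093 + v(M)) - 31145 = (7093 + (-3 + 2*(-38))) - 31145 = (7093 + (-3 - 76)) - 31145 = (7093 - 79) - 31145 = 7014 - 31145 = -24131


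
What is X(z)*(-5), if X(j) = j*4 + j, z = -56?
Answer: 1400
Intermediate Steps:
X(j) = 5*j (X(j) = 4*j + j = 5*j)
X(z)*(-5) = (5*(-56))*(-5) = -280*(-5) = 1400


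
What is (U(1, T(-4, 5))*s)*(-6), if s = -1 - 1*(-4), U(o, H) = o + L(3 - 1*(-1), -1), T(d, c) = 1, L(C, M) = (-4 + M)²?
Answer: -468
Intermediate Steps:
U(o, H) = 25 + o (U(o, H) = o + (-4 - 1)² = o + (-5)² = o + 25 = 25 + o)
s = 3 (s = -1 + 4 = 3)
(U(1, T(-4, 5))*s)*(-6) = ((25 + 1)*3)*(-6) = (26*3)*(-6) = 78*(-6) = -468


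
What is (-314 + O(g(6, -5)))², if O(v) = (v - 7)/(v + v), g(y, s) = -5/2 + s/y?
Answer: 39050001/400 ≈ 97625.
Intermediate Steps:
g(y, s) = -5/2 + s/y (g(y, s) = -5*½ + s/y = -5/2 + s/y)
O(v) = (-7 + v)/(2*v) (O(v) = (-7 + v)/((2*v)) = (-7 + v)*(1/(2*v)) = (-7 + v)/(2*v))
(-314 + O(g(6, -5)))² = (-314 + (-7 + (-5/2 - 5/6))/(2*(-5/2 - 5/6)))² = (-314 + (-7 + (-5/2 - 5*⅙))/(2*(-5/2 - 5*⅙)))² = (-314 + (-7 + (-5/2 - ⅚))/(2*(-5/2 - ⅚)))² = (-314 + (-7 - 10/3)/(2*(-10/3)))² = (-314 + (½)*(-3/10)*(-31/3))² = (-314 + 31/20)² = (-6249/20)² = 39050001/400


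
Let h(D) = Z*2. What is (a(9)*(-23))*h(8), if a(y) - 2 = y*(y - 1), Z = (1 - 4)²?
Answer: -30636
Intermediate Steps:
Z = 9 (Z = (-3)² = 9)
a(y) = 2 + y*(-1 + y) (a(y) = 2 + y*(y - 1) = 2 + y*(-1 + y))
h(D) = 18 (h(D) = 9*2 = 18)
(a(9)*(-23))*h(8) = ((2 + 9² - 1*9)*(-23))*18 = ((2 + 81 - 9)*(-23))*18 = (74*(-23))*18 = -1702*18 = -30636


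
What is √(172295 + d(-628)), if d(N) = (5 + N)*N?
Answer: √563539 ≈ 750.69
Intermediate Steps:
d(N) = N*(5 + N)
√(172295 + d(-628)) = √(172295 - 628*(5 - 628)) = √(172295 - 628*(-623)) = √(172295 + 391244) = √563539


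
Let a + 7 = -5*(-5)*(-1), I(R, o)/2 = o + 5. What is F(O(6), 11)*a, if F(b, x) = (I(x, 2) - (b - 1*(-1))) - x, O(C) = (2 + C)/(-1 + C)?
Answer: -64/5 ≈ -12.800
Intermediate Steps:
O(C) = (2 + C)/(-1 + C)
I(R, o) = 10 + 2*o (I(R, o) = 2*(o + 5) = 2*(5 + o) = 10 + 2*o)
a = -32 (a = -7 - 5*(-5)*(-1) = -7 + 25*(-1) = -7 - 25 = -32)
F(b, x) = 13 - b - x (F(b, x) = ((10 + 2*2) - (b - 1*(-1))) - x = ((10 + 4) - (b + 1)) - x = (14 - (1 + b)) - x = (14 + (-1 - b)) - x = (13 - b) - x = 13 - b - x)
F(O(6), 11)*a = (13 - (2 + 6)/(-1 + 6) - 1*11)*(-32) = (13 - 8/5 - 11)*(-32) = (⅖)*(-32) = -64/5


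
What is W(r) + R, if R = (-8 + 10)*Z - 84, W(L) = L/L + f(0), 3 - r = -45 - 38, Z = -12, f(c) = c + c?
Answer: -107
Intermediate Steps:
f(c) = 2*c
r = 86 (r = 3 - (-45 - 38) = 3 - 1*(-83) = 3 + 83 = 86)
W(L) = 1 (W(L) = L/L + 2*0 = 1 + 0 = 1)
R = -108 (R = (-8 + 10)*(-12) - 84 = 2*(-12) - 84 = -24 - 84 = -108)
W(r) + R = 1 - 108 = -107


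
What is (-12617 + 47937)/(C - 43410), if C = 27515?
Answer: -7064/3179 ≈ -2.2221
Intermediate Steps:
(-12617 + 47937)/(C - 43410) = (-12617 + 47937)/(27515 - 43410) = 35320/(-15895) = 35320*(-1/15895) = -7064/3179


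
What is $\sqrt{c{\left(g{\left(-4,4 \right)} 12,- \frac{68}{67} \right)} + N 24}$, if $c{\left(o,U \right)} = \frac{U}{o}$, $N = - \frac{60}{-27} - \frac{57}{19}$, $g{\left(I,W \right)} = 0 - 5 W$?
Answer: $\frac{i \sqrt{75398115}}{2010} \approx 4.32 i$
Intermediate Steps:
$g{\left(I,W \right)} = - 5 W$
$N = - \frac{7}{9}$ ($N = \left(-60\right) \left(- \frac{1}{27}\right) - 3 = \frac{20}{9} - 3 = - \frac{7}{9} \approx -0.77778$)
$\sqrt{c{\left(g{\left(-4,4 \right)} 12,- \frac{68}{67} \right)} + N 24} = \sqrt{\frac{\left(-68\right) \frac{1}{67}}{\left(-5\right) 4 \cdot 12} - \frac{56}{3}} = \sqrt{\frac{\left(-68\right) \frac{1}{67}}{\left(-20\right) 12} - \frac{56}{3}} = \sqrt{- \frac{68}{67 \left(-240\right)} - \frac{56}{3}} = \sqrt{\left(- \frac{68}{67}\right) \left(- \frac{1}{240}\right) - \frac{56}{3}} = \sqrt{\frac{17}{4020} - \frac{56}{3}} = \sqrt{- \frac{75023}{4020}} = \frac{i \sqrt{75398115}}{2010}$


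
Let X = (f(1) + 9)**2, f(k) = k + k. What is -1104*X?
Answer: -133584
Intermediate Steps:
f(k) = 2*k
X = 121 (X = (2*1 + 9)**2 = (2 + 9)**2 = 11**2 = 121)
-1104*X = -1104*121 = -133584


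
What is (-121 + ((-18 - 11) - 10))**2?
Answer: 25600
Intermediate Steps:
(-121 + ((-18 - 11) - 10))**2 = (-121 + (-29 - 10))**2 = (-121 - 39)**2 = (-160)**2 = 25600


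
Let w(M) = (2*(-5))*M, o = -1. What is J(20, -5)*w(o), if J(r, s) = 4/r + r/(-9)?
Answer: -182/9 ≈ -20.222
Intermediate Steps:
J(r, s) = 4/r - r/9 (J(r, s) = 4/r + r*(-⅑) = 4/r - r/9)
w(M) = -10*M
J(20, -5)*w(o) = (4/20 - ⅑*20)*(-10*(-1)) = (4*(1/20) - 20/9)*10 = (⅕ - 20/9)*10 = -91/45*10 = -182/9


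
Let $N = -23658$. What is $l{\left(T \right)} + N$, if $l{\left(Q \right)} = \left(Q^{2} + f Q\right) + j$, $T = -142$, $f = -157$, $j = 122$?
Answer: $18922$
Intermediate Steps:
$l{\left(Q \right)} = 122 + Q^{2} - 157 Q$ ($l{\left(Q \right)} = \left(Q^{2} - 157 Q\right) + 122 = 122 + Q^{2} - 157 Q$)
$l{\left(T \right)} + N = \left(122 + \left(-142\right)^{2} - -22294\right) - 23658 = \left(122 + 20164 + 22294\right) - 23658 = 42580 - 23658 = 18922$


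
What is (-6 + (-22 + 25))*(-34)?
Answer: 102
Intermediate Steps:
(-6 + (-22 + 25))*(-34) = (-6 + 3)*(-34) = -3*(-34) = 102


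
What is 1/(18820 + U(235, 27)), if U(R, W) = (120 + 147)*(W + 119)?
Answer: 1/57802 ≈ 1.7300e-5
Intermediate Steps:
U(R, W) = 31773 + 267*W (U(R, W) = 267*(119 + W) = 31773 + 267*W)
1/(18820 + U(235, 27)) = 1/(18820 + (31773 + 267*27)) = 1/(18820 + (31773 + 7209)) = 1/(18820 + 38982) = 1/57802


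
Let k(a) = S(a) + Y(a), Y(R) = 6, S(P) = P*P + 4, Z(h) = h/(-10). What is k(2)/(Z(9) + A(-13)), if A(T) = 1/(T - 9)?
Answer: -385/26 ≈ -14.808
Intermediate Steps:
Z(h) = -h/10 (Z(h) = h*(-1/10) = -h/10)
A(T) = 1/(-9 + T)
S(P) = 4 + P**2 (S(P) = P**2 + 4 = 4 + P**2)
k(a) = 10 + a**2 (k(a) = (4 + a**2) + 6 = 10 + a**2)
k(2)/(Z(9) + A(-13)) = (10 + 2**2)/(-1/10*9 + 1/(-9 - 13)) = (10 + 4)/(-9/10 + 1/(-22)) = 14/(-9/10 - 1/22) = 14/(-52/55) = 14*(-55/52) = -385/26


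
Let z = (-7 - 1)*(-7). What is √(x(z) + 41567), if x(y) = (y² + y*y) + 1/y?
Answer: 3*√4167310/28 ≈ 218.72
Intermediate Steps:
z = 56 (z = -8*(-7) = 56)
x(y) = 1/y + 2*y² (x(y) = (y² + y²) + 1/y = 2*y² + 1/y = 1/y + 2*y²)
√(x(z) + 41567) = √((1 + 2*56³)/56 + 41567) = √((1 + 2*175616)/56 + 41567) = √((1 + 351232)/56 + 41567) = √((1/56)*351233 + 41567) = √(351233/56 + 41567) = √(2678985/56) = 3*√4167310/28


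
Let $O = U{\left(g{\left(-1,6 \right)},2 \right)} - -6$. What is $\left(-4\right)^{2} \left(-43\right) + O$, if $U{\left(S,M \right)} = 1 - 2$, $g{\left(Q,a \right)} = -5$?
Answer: $-683$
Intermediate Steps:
$U{\left(S,M \right)} = -1$ ($U{\left(S,M \right)} = 1 - 2 = -1$)
$O = 5$ ($O = -1 - -6 = -1 + 6 = 5$)
$\left(-4\right)^{2} \left(-43\right) + O = \left(-4\right)^{2} \left(-43\right) + 5 = 16 \left(-43\right) + 5 = -688 + 5 = -683$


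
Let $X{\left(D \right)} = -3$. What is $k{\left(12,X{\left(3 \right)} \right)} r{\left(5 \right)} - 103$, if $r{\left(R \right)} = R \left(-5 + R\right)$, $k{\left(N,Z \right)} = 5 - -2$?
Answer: $-103$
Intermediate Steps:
$k{\left(N,Z \right)} = 7$ ($k{\left(N,Z \right)} = 5 + 2 = 7$)
$k{\left(12,X{\left(3 \right)} \right)} r{\left(5 \right)} - 103 = 7 \cdot 5 \left(-5 + 5\right) - 103 = 7 \cdot 5 \cdot 0 - 103 = 7 \cdot 0 - 103 = 0 - 103 = -103$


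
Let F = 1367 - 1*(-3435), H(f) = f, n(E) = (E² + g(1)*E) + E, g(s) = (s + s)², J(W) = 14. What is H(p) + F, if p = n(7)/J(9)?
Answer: 4808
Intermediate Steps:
g(s) = 4*s² (g(s) = (2*s)² = 4*s²)
n(E) = E² + 5*E (n(E) = (E² + (4*1²)*E) + E = (E² + (4*1)*E) + E = (E² + 4*E) + E = E² + 5*E)
p = 6 (p = (7*(5 + 7))/14 = (7*12)*(1/14) = 84*(1/14) = 6)
F = 4802 (F = 1367 + 3435 = 4802)
H(p) + F = 6 + 4802 = 4808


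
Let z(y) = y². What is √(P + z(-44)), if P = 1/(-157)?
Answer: √47720307/157 ≈ 44.000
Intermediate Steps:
P = -1/157 ≈ -0.0063694
√(P + z(-44)) = √(-1/157 + (-44)²) = √(-1/157 + 1936) = √(303951/157) = √47720307/157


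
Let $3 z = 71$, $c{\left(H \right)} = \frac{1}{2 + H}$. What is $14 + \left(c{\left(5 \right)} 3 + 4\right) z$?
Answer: $\frac{2495}{21} \approx 118.81$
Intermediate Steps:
$z = \frac{71}{3}$ ($z = \frac{1}{3} \cdot 71 = \frac{71}{3} \approx 23.667$)
$14 + \left(c{\left(5 \right)} 3 + 4\right) z = 14 + \left(\frac{1}{2 + 5} \cdot 3 + 4\right) \frac{71}{3} = 14 + \left(\frac{1}{7} \cdot 3 + 4\right) \frac{71}{3} = 14 + \left(\frac{3}{7} + 4\right) \frac{71}{3} = 14 + \frac{31}{7} \cdot \frac{71}{3} = 14 + \frac{2201}{21} = \frac{2495}{21}$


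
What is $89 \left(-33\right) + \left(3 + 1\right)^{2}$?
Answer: $-2921$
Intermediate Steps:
$89 \left(-33\right) + \left(3 + 1\right)^{2} = -2937 + 4^{2} = -2937 + 16 = -2921$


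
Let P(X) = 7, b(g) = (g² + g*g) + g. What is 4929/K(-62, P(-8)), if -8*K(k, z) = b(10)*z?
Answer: -6572/245 ≈ -26.824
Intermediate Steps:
b(g) = g + 2*g² (b(g) = (g² + g²) + g = 2*g² + g = g + 2*g²)
K(k, z) = -105*z/4 (K(k, z) = -10*(1 + 2*10)*z/8 = -10*(1 + 20)*z/8 = -10*21*z/8 = -105*z/4)
4929/K(-62, P(-8)) = 4929/((-105/4*7)) = 4929/(-735/4) = 4929*(-4/735) = -6572/245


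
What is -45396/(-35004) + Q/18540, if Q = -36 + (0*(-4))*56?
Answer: 1945328/1502255 ≈ 1.2949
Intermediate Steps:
Q = -36 (Q = -36 + 0*56 = -36 + 0 = -36)
-45396/(-35004) + Q/18540 = -45396/(-35004) - 36/18540 = -45396*(-1/35004) - 36*1/18540 = 3783/2917 - 1/515 = 1945328/1502255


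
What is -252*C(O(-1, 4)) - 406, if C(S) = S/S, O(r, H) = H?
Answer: -658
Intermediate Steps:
C(S) = 1
-252*C(O(-1, 4)) - 406 = -252*1 - 406 = -252 - 406 = -658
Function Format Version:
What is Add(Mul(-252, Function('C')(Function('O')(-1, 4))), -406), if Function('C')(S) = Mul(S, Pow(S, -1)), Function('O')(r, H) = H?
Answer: -658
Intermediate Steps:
Function('C')(S) = 1
Add(Mul(-252, Function('C')(Function('O')(-1, 4))), -406) = Add(Mul(-252, 1), -406) = Add(-252, -406) = -658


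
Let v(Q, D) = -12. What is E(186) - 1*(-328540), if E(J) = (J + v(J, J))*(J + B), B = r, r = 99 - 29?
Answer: 373084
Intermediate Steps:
r = 70
B = 70
E(J) = (-12 + J)*(70 + J) (E(J) = (J - 12)*(J + 70) = (-12 + J)*(70 + J))
E(186) - 1*(-328540) = (-840 + 186² + 58*186) - 1*(-328540) = (-840 + 34596 + 10788) + 328540 = 44544 + 328540 = 373084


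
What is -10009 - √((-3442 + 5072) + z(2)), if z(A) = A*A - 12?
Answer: -10009 - √1622 ≈ -10049.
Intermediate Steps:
z(A) = -12 + A² (z(A) = A² - 12 = -12 + A²)
-10009 - √((-3442 + 5072) + z(2)) = -10009 - √((-3442 + 5072) + (-12 + 2²)) = -10009 - √(1630 + (-12 + 4)) = -10009 - √(1630 - 8) = -10009 - √1622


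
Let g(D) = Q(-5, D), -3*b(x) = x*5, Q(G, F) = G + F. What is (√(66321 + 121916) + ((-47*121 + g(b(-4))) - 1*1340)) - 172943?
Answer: -539905/3 + √188237 ≈ -1.7953e+5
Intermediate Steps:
Q(G, F) = F + G
b(x) = -5*x/3 (b(x) = -x*5/3 = -5*x/3)
g(D) = -5 + D (g(D) = D - 5 = -5 + D)
(√(66321 + 121916) + ((-47*121 + g(b(-4))) - 1*1340)) - 172943 = (√(66321 + 121916) + ((-47*121 + (-5 - 5/3*(-4))) - 1*1340)) - 172943 = (√188237 + ((-5687 + (-5 + 20/3)) - 1340)) - 172943 = (√188237 + ((-5687 + 5/3) - 1340)) - 172943 = (√188237 + (-17056/3 - 1340)) - 172943 = (√188237 - 21076/3) - 172943 = (-21076/3 + √188237) - 172943 = -539905/3 + √188237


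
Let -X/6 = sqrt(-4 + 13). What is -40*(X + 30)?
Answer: -480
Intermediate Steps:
X = -18 (X = -6*sqrt(-4 + 13) = -6*sqrt(9) = -6*3 = -18)
-40*(X + 30) = -40*(-18 + 30) = -40*12 = -480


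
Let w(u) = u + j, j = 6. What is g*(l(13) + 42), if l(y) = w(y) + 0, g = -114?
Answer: -6954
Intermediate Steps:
w(u) = 6 + u (w(u) = u + 6 = 6 + u)
l(y) = 6 + y (l(y) = (6 + y) + 0 = 6 + y)
g*(l(13) + 42) = -114*((6 + 13) + 42) = -114*(19 + 42) = -114*61 = -6954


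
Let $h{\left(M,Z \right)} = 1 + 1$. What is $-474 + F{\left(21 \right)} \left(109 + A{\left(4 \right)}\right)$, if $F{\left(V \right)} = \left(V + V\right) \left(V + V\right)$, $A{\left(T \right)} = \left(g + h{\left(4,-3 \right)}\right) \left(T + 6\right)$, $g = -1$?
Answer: $209442$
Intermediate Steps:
$h{\left(M,Z \right)} = 2$
$A{\left(T \right)} = 6 + T$ ($A{\left(T \right)} = \left(-1 + 2\right) \left(T + 6\right) = 1 \left(6 + T\right) = 6 + T$)
$F{\left(V \right)} = 4 V^{2}$ ($F{\left(V \right)} = 2 V 2 V = 4 V^{2}$)
$-474 + F{\left(21 \right)} \left(109 + A{\left(4 \right)}\right) = -474 + 4 \cdot 21^{2} \left(109 + \left(6 + 4\right)\right) = -474 + 4 \cdot 441 \left(109 + 10\right) = -474 + 1764 \cdot 119 = -474 + 209916 = 209442$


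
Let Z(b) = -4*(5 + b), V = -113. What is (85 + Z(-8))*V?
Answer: -10961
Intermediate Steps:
Z(b) = -20 - 4*b
(85 + Z(-8))*V = (85 + (-20 - 4*(-8)))*(-113) = (85 + (-20 + 32))*(-113) = (85 + 12)*(-113) = 97*(-113) = -10961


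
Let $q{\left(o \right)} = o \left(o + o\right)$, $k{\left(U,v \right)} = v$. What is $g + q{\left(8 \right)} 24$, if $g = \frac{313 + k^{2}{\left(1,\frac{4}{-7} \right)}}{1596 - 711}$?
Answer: $\frac{133232633}{43365} \approx 3072.4$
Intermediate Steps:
$q{\left(o \right)} = 2 o^{2}$ ($q{\left(o \right)} = o 2 o = 2 o^{2}$)
$g = \frac{15353}{43365}$ ($g = \frac{313 + \left(\frac{4}{-7}\right)^{2}}{1596 - 711} = \frac{313 + \left(4 \left(- \frac{1}{7}\right)\right)^{2}}{885} = \left(313 + \left(- \frac{4}{7}\right)^{2}\right) \frac{1}{885} = \left(313 + \frac{16}{49}\right) \frac{1}{885} = \frac{15353}{49} \cdot \frac{1}{885} = \frac{15353}{43365} \approx 0.35404$)
$g + q{\left(8 \right)} 24 = \frac{15353}{43365} + 2 \cdot 8^{2} \cdot 24 = \frac{15353}{43365} + 2 \cdot 64 \cdot 24 = \frac{15353}{43365} + 128 \cdot 24 = \frac{15353}{43365} + 3072 = \frac{133232633}{43365}$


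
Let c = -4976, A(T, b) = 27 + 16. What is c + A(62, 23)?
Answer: -4933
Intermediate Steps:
A(T, b) = 43
c + A(62, 23) = -4976 + 43 = -4933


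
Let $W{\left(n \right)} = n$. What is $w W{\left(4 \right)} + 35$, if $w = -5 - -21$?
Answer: $99$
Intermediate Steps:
$w = 16$ ($w = -5 + 21 = 16$)
$w W{\left(4 \right)} + 35 = 16 \cdot 4 + 35 = 64 + 35 = 99$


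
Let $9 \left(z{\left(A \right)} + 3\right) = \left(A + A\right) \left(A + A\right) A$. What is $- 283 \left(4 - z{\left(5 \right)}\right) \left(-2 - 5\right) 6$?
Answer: $- \frac{1731394}{3} \approx -5.7713 \cdot 10^{5}$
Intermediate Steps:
$z{\left(A \right)} = -3 + \frac{4 A^{3}}{9}$ ($z{\left(A \right)} = -3 + \frac{\left(A + A\right) \left(A + A\right) A}{9} = -3 + \frac{2 A 2 A A}{9} = -3 + \frac{4 A^{2} A}{9} = -3 + \frac{4 A^{3}}{9}$)
$- 283 \left(4 - z{\left(5 \right)}\right) \left(-2 - 5\right) 6 = - 283 \left(4 - \left(-3 + \frac{4 \cdot 5^{3}}{9}\right)\right) \left(-2 - 5\right) 6 = - 283 \left(4 - \left(-3 + \frac{4}{9} \cdot 125\right)\right) \left(-7\right) 6 = - 283 \left(4 - \left(-3 + \frac{500}{9}\right)\right) \left(-7\right) 6 = - 283 \left(4 - \frac{473}{9}\right) \left(-7\right) 6 = - 283 \left(- \frac{437}{9}\right) \left(-7\right) 6 = - 283 \cdot \frac{3059}{9} \cdot 6 = \left(-283\right) \frac{6118}{3} = - \frac{1731394}{3}$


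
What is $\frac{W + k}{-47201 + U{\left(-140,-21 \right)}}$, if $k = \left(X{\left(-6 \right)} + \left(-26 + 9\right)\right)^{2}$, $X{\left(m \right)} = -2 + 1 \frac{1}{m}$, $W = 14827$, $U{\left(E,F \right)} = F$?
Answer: $- \frac{546997}{1699992} \approx -0.32176$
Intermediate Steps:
$X{\left(m \right)} = -2 + \frac{1}{m}$
$k = \frac{13225}{36}$ ($k = \left(\left(-2 + \frac{1}{-6}\right) + \left(-26 + 9\right)\right)^{2} = \left(\left(-2 - \frac{1}{6}\right) - 17\right)^{2} = \left(- \frac{13}{6} - 17\right)^{2} = \left(- \frac{115}{6}\right)^{2} = \frac{13225}{36} \approx 367.36$)
$\frac{W + k}{-47201 + U{\left(-140,-21 \right)}} = \frac{14827 + \frac{13225}{36}}{-47201 - 21} = \frac{546997}{36 \left(-47222\right)} = \frac{546997}{36} \left(- \frac{1}{47222}\right) = - \frac{546997}{1699992}$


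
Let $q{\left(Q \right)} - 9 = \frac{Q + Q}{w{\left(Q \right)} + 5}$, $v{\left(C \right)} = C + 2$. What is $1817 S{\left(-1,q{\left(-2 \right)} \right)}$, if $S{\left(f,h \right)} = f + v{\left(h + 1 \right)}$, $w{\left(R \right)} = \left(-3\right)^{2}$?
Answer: $\frac{136275}{7} \approx 19468.0$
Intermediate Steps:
$w{\left(R \right)} = 9$
$v{\left(C \right)} = 2 + C$
$q{\left(Q \right)} = 9 + \frac{Q}{7}$ ($q{\left(Q \right)} = 9 + \frac{Q + Q}{9 + 5} = 9 + \frac{2 Q}{14} = 9 + 2 Q \frac{1}{14} = 9 + \frac{Q}{7}$)
$S{\left(f,h \right)} = 3 + f + h$ ($S{\left(f,h \right)} = f + \left(2 + \left(h + 1\right)\right) = f + \left(2 + \left(1 + h\right)\right) = f + \left(3 + h\right) = 3 + f + h$)
$1817 S{\left(-1,q{\left(-2 \right)} \right)} = 1817 \left(3 - 1 + \left(9 + \frac{1}{7} \left(-2\right)\right)\right) = 1817 \left(3 - 1 + \left(9 - \frac{2}{7}\right)\right) = 1817 \left(3 - 1 + \frac{61}{7}\right) = 1817 \cdot \frac{75}{7} = \frac{136275}{7}$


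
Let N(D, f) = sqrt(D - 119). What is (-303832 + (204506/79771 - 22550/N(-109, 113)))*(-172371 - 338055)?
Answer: 12371081630073516/79771 - 1918351050*I*sqrt(57)/19 ≈ 1.5508e+11 - 7.6228e+8*I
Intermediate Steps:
N(D, f) = sqrt(-119 + D)
(-303832 + (204506/79771 - 22550/N(-109, 113)))*(-172371 - 338055) = (-303832 + (204506/79771 - 22550/sqrt(-119 - 109)))*(-172371 - 338055) = (-303832 + (204506*(1/79771) - 22550*(-I*sqrt(57)/114)))*(-510426) = (-303832 + (204506/79771 - 22550*(-I*sqrt(57)/114)))*(-510426) = (-303832 + (204506/79771 - (-11275)*I*sqrt(57)/57))*(-510426) = (-303832 + (204506/79771 + 11275*I*sqrt(57)/57))*(-510426) = (-24236777966/79771 + 11275*I*sqrt(57)/57)*(-510426) = 12371081630073516/79771 - 1918351050*I*sqrt(57)/19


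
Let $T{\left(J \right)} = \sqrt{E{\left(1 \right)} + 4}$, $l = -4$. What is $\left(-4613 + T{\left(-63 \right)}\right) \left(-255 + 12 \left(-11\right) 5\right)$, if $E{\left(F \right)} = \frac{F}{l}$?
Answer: $4220895 - \frac{915 \sqrt{15}}{2} \approx 4.2191 \cdot 10^{6}$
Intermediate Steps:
$E{\left(F \right)} = - \frac{F}{4}$ ($E{\left(F \right)} = \frac{F}{-4} = F \left(- \frac{1}{4}\right) = - \frac{F}{4}$)
$T{\left(J \right)} = \frac{\sqrt{15}}{2}$ ($T{\left(J \right)} = \sqrt{\left(- \frac{1}{4}\right) 1 + 4} = \sqrt{- \frac{1}{4} + 4} = \sqrt{\frac{15}{4}} = \frac{\sqrt{15}}{2}$)
$\left(-4613 + T{\left(-63 \right)}\right) \left(-255 + 12 \left(-11\right) 5\right) = \left(-4613 + \frac{\sqrt{15}}{2}\right) \left(-255 + 12 \left(-11\right) 5\right) = \left(-4613 + \frac{\sqrt{15}}{2}\right) \left(-255 - 660\right) = \left(-4613 + \frac{\sqrt{15}}{2}\right) \left(-915\right) = 4220895 - \frac{915 \sqrt{15}}{2}$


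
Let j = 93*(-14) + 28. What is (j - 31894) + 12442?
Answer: -20726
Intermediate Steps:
j = -1274 (j = -1302 + 28 = -1274)
(j - 31894) + 12442 = (-1274 - 31894) + 12442 = -33168 + 12442 = -20726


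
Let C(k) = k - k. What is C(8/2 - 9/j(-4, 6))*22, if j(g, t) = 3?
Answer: 0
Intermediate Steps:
C(k) = 0
C(8/2 - 9/j(-4, 6))*22 = 0*22 = 0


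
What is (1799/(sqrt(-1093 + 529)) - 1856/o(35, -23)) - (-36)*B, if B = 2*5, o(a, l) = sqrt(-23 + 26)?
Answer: 360 - 1856*sqrt(3)/3 - 1799*I*sqrt(141)/282 ≈ -711.56 - 75.752*I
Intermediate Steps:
o(a, l) = sqrt(3)
B = 10
(1799/(sqrt(-1093 + 529)) - 1856/o(35, -23)) - (-36)*B = (1799/(sqrt(-1093 + 529)) - 1856*sqrt(3)/3) - (-36)*10 = (1799/(sqrt(-564)) - 1856*sqrt(3)/3) - 1*(-360) = (1799/((2*I*sqrt(141))) - 1856*sqrt(3)/3) + 360 = (1799*(-I*sqrt(141)/282) - 1856*sqrt(3)/3) + 360 = (-1799*I*sqrt(141)/282 - 1856*sqrt(3)/3) + 360 = (-1856*sqrt(3)/3 - 1799*I*sqrt(141)/282) + 360 = 360 - 1856*sqrt(3)/3 - 1799*I*sqrt(141)/282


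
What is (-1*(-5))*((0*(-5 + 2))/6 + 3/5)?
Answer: 3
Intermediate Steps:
(-1*(-5))*((0*(-5 + 2))/6 + 3/5) = 5*((0*(-3))*(⅙) + 3*(⅕)) = 5*(0*(⅙) + ⅗) = 5*(0 + ⅗) = 5*(⅗) = 3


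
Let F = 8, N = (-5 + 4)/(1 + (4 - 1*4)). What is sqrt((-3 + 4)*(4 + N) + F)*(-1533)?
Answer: -1533*sqrt(11) ≈ -5084.4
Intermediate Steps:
N = -1 (N = -1/(1 + (4 - 4)) = -1/(1 + 0) = -1/1 = -1*1 = -1)
sqrt((-3 + 4)*(4 + N) + F)*(-1533) = sqrt((-3 + 4)*(4 - 1) + 8)*(-1533) = sqrt(1*3 + 8)*(-1533) = sqrt(3 + 8)*(-1533) = sqrt(11)*(-1533) = -1533*sqrt(11)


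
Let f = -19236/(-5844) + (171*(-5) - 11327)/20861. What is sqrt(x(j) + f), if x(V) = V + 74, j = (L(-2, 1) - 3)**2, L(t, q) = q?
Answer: sqrt(8329956095287965)/10159307 ≈ 8.9837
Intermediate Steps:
j = 4 (j = (1 - 3)**2 = (-2)**2 = 4)
x(V) = 74 + V
f = 27507549/10159307 (f = -19236*(-1/5844) + (-855 - 11327)*(1/20861) = 1603/487 - 12182*1/20861 = 1603/487 - 12182/20861 = 27507549/10159307 ≈ 2.7076)
sqrt(x(j) + f) = sqrt((74 + 4) + 27507549/10159307) = sqrt(78 + 27507549/10159307) = sqrt(819933495/10159307) = sqrt(8329956095287965)/10159307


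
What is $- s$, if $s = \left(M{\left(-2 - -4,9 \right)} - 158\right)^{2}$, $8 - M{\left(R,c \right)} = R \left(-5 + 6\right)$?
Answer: $-23104$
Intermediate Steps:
$M{\left(R,c \right)} = 8 - R$ ($M{\left(R,c \right)} = 8 - R \left(-5 + 6\right) = 8 - R 1 = 8 - R$)
$s = 23104$ ($s = \left(\left(8 - \left(-2 - -4\right)\right) - 158\right)^{2} = \left(\left(8 - \left(-2 + 4\right)\right) - 158\right)^{2} = \left(\left(8 - 2\right) - 158\right)^{2} = \left(6 - 158\right)^{2} = \left(-152\right)^{2} = 23104$)
$- s = \left(-1\right) 23104 = -23104$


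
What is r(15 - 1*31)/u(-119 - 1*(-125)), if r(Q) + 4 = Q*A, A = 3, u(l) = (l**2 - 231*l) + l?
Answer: 13/336 ≈ 0.038690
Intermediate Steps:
u(l) = l**2 - 230*l
r(Q) = -4 + 3*Q (r(Q) = -4 + Q*3 = -4 + 3*Q)
r(15 - 1*31)/u(-119 - 1*(-125)) = (-4 + 3*(15 - 1*31))/(((-119 - 1*(-125))*(-230 + (-119 - 1*(-125))))) = (-4 + 3*(15 - 31))/(((-119 + 125)*(-230 + (-119 + 125)))) = (-4 + 3*(-16))/((6*(-230 + 6))) = (-4 - 48)/((6*(-224))) = -52/(-1344) = -52*(-1/1344) = 13/336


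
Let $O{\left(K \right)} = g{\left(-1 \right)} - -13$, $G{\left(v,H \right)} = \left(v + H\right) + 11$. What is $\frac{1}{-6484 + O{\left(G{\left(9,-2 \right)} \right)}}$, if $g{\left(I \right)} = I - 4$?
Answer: $- \frac{1}{6476} \approx -0.00015442$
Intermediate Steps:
$g{\left(I \right)} = -4 + I$ ($g{\left(I \right)} = I - 4 = -4 + I$)
$G{\left(v,H \right)} = 11 + H + v$ ($G{\left(v,H \right)} = \left(H + v\right) + 11 = 11 + H + v$)
$O{\left(K \right)} = 8$ ($O{\left(K \right)} = \left(-4 - 1\right) - -13 = -5 + 13 = 8$)
$\frac{1}{-6484 + O{\left(G{\left(9,-2 \right)} \right)}} = \frac{1}{-6484 + 8} = \frac{1}{-6476} = - \frac{1}{6476}$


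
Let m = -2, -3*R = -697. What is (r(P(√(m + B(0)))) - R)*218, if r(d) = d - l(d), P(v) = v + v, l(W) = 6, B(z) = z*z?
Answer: -155870/3 + 436*I*√2 ≈ -51957.0 + 616.6*I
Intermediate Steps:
B(z) = z²
R = 697/3 (R = -⅓*(-697) = 697/3 ≈ 232.33)
P(v) = 2*v
r(d) = -6 + d (r(d) = d - 1*6 = d - 6 = -6 + d)
(r(P(√(m + B(0)))) - R)*218 = ((-6 + 2*√(-2 + 0²)) - 1*697/3)*218 = ((-6 + 2*√(-2 + 0)) - 697/3)*218 = ((-6 + 2*√(-2)) - 697/3)*218 = ((-6 + 2*(I*√2)) - 697/3)*218 = ((-6 + 2*I*√2) - 697/3)*218 = (-715/3 + 2*I*√2)*218 = -155870/3 + 436*I*√2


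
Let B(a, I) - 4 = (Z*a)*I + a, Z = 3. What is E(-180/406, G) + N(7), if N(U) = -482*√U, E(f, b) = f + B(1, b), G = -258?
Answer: -156197/203 - 482*√7 ≈ -2044.7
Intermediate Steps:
B(a, I) = 4 + a + 3*I*a (B(a, I) = 4 + ((3*a)*I + a) = 4 + (3*I*a + a) = 4 + (a + 3*I*a) = 4 + a + 3*I*a)
E(f, b) = 5 + f + 3*b (E(f, b) = f + (4 + 1 + 3*b*1) = f + (4 + 1 + 3*b) = f + (5 + 3*b) = 5 + f + 3*b)
E(-180/406, G) + N(7) = (5 - 180/406 + 3*(-258)) - 482*√7 = (5 - 180*1/406 - 774) - 482*√7 = (5 - 90/203 - 774) - 482*√7 = -156197/203 - 482*√7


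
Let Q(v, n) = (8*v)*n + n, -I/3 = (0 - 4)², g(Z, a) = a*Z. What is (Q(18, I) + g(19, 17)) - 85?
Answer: -6722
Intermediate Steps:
g(Z, a) = Z*a
I = -48 (I = -3*(0 - 4)² = -3*(-4)² = -3*16 = -48)
Q(v, n) = n + 8*n*v (Q(v, n) = 8*n*v + n = n + 8*n*v)
(Q(18, I) + g(19, 17)) - 85 = (-48*(1 + 8*18) + 19*17) - 85 = (-48*(1 + 144) + 323) - 85 = (-48*145 + 323) - 85 = (-6960 + 323) - 85 = -6637 - 85 = -6722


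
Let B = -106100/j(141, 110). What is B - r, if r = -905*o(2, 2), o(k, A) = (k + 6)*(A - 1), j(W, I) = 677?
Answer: 4795380/677 ≈ 7083.3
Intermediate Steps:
o(k, A) = (-1 + A)*(6 + k) (o(k, A) = (6 + k)*(-1 + A) = (-1 + A)*(6 + k))
B = -106100/677 ≈ -156.72
r = -7240 (r = -905*(-6 - 1*2 + 6*2 + 2*2) = -905*(-6 - 2 + 12 + 4) = -905*8 = -7240)
B - r = -106100/677 - 1*(-7240) = -106100/677 + 7240 = 4795380/677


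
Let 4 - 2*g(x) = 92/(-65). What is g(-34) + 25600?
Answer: 1664176/65 ≈ 25603.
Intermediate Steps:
g(x) = 176/65 (g(x) = 2 - 46/(-65) = 2 - 46*(-1)/65 = 2 - ½*(-92/65) = 2 + 46/65 = 176/65)
g(-34) + 25600 = 176/65 + 25600 = 1664176/65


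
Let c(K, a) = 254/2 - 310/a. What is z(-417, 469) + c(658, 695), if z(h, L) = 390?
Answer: 71801/139 ≈ 516.55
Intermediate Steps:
c(K, a) = 127 - 310/a (c(K, a) = 254*(½) - 310/a = 127 - 310/a)
z(-417, 469) + c(658, 695) = 390 + (127 - 310/695) = 390 + (127 - 310*1/695) = 390 + (127 - 62/139) = 390 + 17591/139 = 71801/139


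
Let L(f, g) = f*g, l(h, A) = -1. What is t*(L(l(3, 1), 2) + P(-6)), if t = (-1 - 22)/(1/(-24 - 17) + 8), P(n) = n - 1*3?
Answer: 10373/327 ≈ 31.722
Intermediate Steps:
P(n) = -3 + n (P(n) = n - 3 = -3 + n)
t = -943/327 (t = -23/(1/(-41) + 8) = -23/(-1/41 + 8) = -23/327/41 = -23*41/327 = -943/327 ≈ -2.8838)
t*(L(l(3, 1), 2) + P(-6)) = -943*(-1*2 + (-3 - 6))/327 = -943*(-2 - 9)/327 = -943/327*(-11) = 10373/327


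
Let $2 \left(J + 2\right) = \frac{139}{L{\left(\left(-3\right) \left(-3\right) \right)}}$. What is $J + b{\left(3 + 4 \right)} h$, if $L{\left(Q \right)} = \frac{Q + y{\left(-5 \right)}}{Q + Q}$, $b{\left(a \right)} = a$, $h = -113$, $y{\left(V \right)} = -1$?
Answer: $- \frac{5093}{8} \approx -636.63$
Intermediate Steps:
$L{\left(Q \right)} = \frac{-1 + Q}{2 Q}$ ($L{\left(Q \right)} = \frac{Q - 1}{Q + Q} = \frac{-1 + Q}{2 Q}$)
$J = \frac{1235}{8}$ ($J = -2 + \frac{139 \frac{1}{\frac{1}{2} \frac{1}{\left(-3\right) \left(-3\right)} \left(-1 - -9\right)}}{2} = -2 + \frac{139 \frac{1}{\frac{1}{2} \cdot \frac{1}{9} \left(-1 + 9\right)}}{2} = -2 + \frac{139 \frac{1}{\frac{1}{2} \cdot \frac{1}{9} \cdot 8}}{2} = -2 + \frac{139 \frac{1}{\frac{4}{9}}}{2} = -2 + \frac{139 \cdot \frac{9}{4}}{2} = -2 + \frac{1}{2} \cdot \frac{1251}{4} = -2 + \frac{1251}{8} = \frac{1235}{8} \approx 154.38$)
$J + b{\left(3 + 4 \right)} h = \frac{1235}{8} + \left(3 + 4\right) \left(-113\right) = \frac{1235}{8} + 7 \left(-113\right) = \frac{1235}{8} - 791 = - \frac{5093}{8}$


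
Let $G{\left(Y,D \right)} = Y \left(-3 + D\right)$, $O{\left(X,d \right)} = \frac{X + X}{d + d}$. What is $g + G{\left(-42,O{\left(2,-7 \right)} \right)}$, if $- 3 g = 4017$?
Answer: $-1201$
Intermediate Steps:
$g = -1339$ ($g = \left(- \frac{1}{3}\right) 4017 = -1339$)
$O{\left(X,d \right)} = \frac{X}{d}$ ($O{\left(X,d \right)} = \frac{2 X}{2 d} = 2 X \frac{1}{2 d} = \frac{X}{d}$)
$g + G{\left(-42,O{\left(2,-7 \right)} \right)} = -1339 - 42 \left(-3 + \frac{2}{-7}\right) = -1339 - 42 \left(-3 + 2 \left(- \frac{1}{7}\right)\right) = -1339 - 42 \left(-3 - \frac{2}{7}\right) = -1339 - -138 = -1339 + 138 = -1201$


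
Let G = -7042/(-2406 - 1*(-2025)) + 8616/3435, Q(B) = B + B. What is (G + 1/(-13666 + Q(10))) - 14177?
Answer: -84270710271023/5952999270 ≈ -14156.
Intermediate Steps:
Q(B) = 2*B
G = 9157322/436245 (G = -7042/(-2406 + 2025) + 8616*(1/3435) = -7042/(-381) + 2872/1145 = -7042*(-1/381) + 2872/1145 = 7042/381 + 2872/1145 = 9157322/436245 ≈ 20.991)
(G + 1/(-13666 + Q(10))) - 14177 = (9157322/436245 + 1/(-13666 + 2*10)) - 14177 = (9157322/436245 + 1/(-13666 + 20)) - 14177 = (9157322/436245 + 1/(-13646)) - 14177 = (9157322/436245 - 1/13646) - 14177 = 124960379767/5952999270 - 14177 = -84270710271023/5952999270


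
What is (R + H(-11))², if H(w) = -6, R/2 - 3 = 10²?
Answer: 40000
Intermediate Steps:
R = 206 (R = 6 + 2*10² = 6 + 2*100 = 6 + 200 = 206)
(R + H(-11))² = (206 - 6)² = 200² = 40000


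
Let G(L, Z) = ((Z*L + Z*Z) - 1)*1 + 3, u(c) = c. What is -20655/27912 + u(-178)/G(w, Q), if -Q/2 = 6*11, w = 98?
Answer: -16284881/20887480 ≈ -0.77965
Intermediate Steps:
Q = -132 (Q = -12*11 = -2*66 = -132)
G(L, Z) = 2 + Z² + L*Z (G(L, Z) = ((L*Z + Z²) - 1)*1 + 3 = ((Z² + L*Z) - 1)*1 + 3 = (-1 + Z² + L*Z)*1 + 3 = (-1 + Z² + L*Z) + 3 = 2 + Z² + L*Z)
-20655/27912 + u(-178)/G(w, Q) = -20655/27912 - 178/(2 + (-132)² + 98*(-132)) = -20655*1/27912 - 178/(2 + 17424 - 12936) = -6885/9304 - 178/4490 = -6885/9304 - 178*1/4490 = -6885/9304 - 89/2245 = -16284881/20887480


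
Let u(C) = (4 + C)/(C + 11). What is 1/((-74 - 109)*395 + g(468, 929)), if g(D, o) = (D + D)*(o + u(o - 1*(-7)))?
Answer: 947/755884113 ≈ 1.2528e-6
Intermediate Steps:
u(C) = (4 + C)/(11 + C)
g(D, o) = 2*D*(o + (11 + o)/(18 + o)) (g(D, o) = (D + D)*(o + (4 + (o - 1*(-7)))/(11 + (o - 1*(-7)))) = (2*D)*(o + (4 + (o + 7))/(11 + (o + 7))) = (2*D)*(o + (4 + (7 + o))/(11 + (7 + o))) = (2*D)*(o + (11 + o)/(18 + o)) = 2*D*(o + (11 + o)/(18 + o)))
1/((-74 - 109)*395 + g(468, 929)) = 1/((-74 - 109)*395 + 2*468*(11 + 929 + 929*(18 + 929))/(18 + 929)) = 1/(-183*395 + 2*468*(11 + 929 + 929*947)/947) = 1/(-72285 + 2*468*(1/947)*(11 + 929 + 879763)) = 1/(-72285 + 2*468*(1/947)*880703) = 1/(-72285 + 824338008/947) = 1/(755884113/947) = 947/755884113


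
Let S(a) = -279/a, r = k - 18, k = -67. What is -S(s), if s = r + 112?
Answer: 31/3 ≈ 10.333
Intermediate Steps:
r = -85 (r = -67 - 18 = -85)
s = 27 (s = -85 + 112 = 27)
-S(s) = -(-279)/27 = -1*(-31/3) = 31/3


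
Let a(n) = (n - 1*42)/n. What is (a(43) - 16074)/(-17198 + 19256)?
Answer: -691181/88494 ≈ -7.8105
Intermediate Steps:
a(n) = (-42 + n)/n (a(n) = (n - 42)/n = (-42 + n)/n)
(a(43) - 16074)/(-17198 + 19256) = ((-42 + 43)/43 - 16074)/(-17198 + 19256) = ((1/43)*1 - 16074)/2058 = (1/43 - 16074)*(1/2058) = -691181/43*1/2058 = -691181/88494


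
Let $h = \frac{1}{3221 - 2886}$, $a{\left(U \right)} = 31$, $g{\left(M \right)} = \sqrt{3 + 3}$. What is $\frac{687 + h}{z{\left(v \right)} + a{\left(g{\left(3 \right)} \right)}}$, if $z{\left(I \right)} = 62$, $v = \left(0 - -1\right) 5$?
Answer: $\frac{230146}{31155} \approx 7.3871$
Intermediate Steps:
$g{\left(M \right)} = \sqrt{6}$
$v = 5$ ($v = \left(0 + 1\right) 5 = 1 \cdot 5 = 5$)
$h = \frac{1}{335} \approx 0.0029851$
$\frac{687 + h}{z{\left(v \right)} + a{\left(g{\left(3 \right)} \right)}} = \frac{687 + \frac{1}{335}}{62 + 31} = \frac{230146}{335 \cdot 93} = \frac{230146}{335} \cdot \frac{1}{93} = \frac{230146}{31155}$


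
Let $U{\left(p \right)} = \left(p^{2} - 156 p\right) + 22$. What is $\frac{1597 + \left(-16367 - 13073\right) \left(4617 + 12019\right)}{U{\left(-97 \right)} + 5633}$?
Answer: $- \frac{489762243}{30196} \approx -16219.0$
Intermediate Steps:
$U{\left(p \right)} = 22 + p^{2} - 156 p$
$\frac{1597 + \left(-16367 - 13073\right) \left(4617 + 12019\right)}{U{\left(-97 \right)} + 5633} = \frac{1597 + \left(-16367 - 13073\right) \left(4617 + 12019\right)}{\left(22 + \left(-97\right)^{2} - -15132\right) + 5633} = \frac{1597 - 489763840}{\left(22 + 9409 + 15132\right) + 5633} = \frac{1597 - 489763840}{24563 + 5633} = - \frac{489762243}{30196}$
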